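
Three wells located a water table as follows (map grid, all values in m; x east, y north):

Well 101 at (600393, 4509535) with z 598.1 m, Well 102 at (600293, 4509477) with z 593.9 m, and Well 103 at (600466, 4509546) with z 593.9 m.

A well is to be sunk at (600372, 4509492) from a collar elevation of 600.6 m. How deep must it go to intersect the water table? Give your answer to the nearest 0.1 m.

Two edge vectors: Well 101→Well 102 = (-100, -58, -4.2), Well 101→Well 103 = (73, 11, -4.2).
Normal n = (Well 101→Well 102) × (Well 101→Well 103) = (289.8, -726.6, 3134).
So ∂z/∂x = −n_x/n_z = −0.092469687 and ∂z/∂y = −n_y/n_z = 0.231844288.
Intercept c from Well 101: 598.1 + 55518.15 − 1045509.93 = −989393.68.
At (600372, 4509492): z_contact = −55516.21 + 1045499.96 − 989393.68 = 590.07 m.
Depth below ground = 600.6 − 590.07 = 10.5 m.

10.5 m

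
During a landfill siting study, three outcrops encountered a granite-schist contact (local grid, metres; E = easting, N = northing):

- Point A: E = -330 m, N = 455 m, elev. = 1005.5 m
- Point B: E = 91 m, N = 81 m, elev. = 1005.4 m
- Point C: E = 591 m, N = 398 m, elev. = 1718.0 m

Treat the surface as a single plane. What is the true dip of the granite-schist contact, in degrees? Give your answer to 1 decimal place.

Two edge vectors: Point A→Point B = (421, -374, -0.1), Point A→Point C = (921, -57, 712.5).
Normal n = (Point A→Point B) × (Point A→Point C) = (-266480.7, -300054.6, 320457).
So ∂z/∂E = −n_x/n_z = 0.83156 and ∂z/∂N = −n_y/n_z = 0.93633.
Gradient magnitude |∇z| = √(a² + b²) = √(0.69150 + 0.87672) = 1.25229.
True dip = arctan(1.25229) = 51.4°, dipping toward SW (azimuth ≈ 222°).

51.4°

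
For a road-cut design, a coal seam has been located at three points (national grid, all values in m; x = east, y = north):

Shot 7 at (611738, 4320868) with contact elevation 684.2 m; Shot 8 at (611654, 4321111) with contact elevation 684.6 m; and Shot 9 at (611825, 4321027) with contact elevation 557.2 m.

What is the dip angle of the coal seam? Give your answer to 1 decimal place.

Let the plane be z = a·x + b·y + c.
Shot 8−Shot 7: −84a + 243b = 0.4;  Shot 9−Shot 7: 87a + 159b = −127.
Solving gives a = −0.89644, b = −0.30824.
Gradient magnitude |∇z| = √(a² + b²) = √(0.80361 + 0.09501) = 0.94796.
True dip = arctan(0.94796) = 43.5°, dipping toward ENE (azimuth ≈ 071°).

43.5°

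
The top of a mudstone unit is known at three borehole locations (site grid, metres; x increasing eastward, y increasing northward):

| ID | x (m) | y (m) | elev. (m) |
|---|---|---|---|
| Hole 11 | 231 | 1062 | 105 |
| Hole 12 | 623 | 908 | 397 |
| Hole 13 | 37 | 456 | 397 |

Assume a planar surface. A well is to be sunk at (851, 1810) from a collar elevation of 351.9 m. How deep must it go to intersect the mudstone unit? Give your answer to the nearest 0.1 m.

419.5 m

Two edge vectors: Hole 11→Hole 12 = (392, -154, 292), Hole 11→Hole 13 = (-194, -606, 292).
Normal n = (Hole 11→Hole 12) × (Hole 11→Hole 13) = (131984, -171112, -267428).
So ∂z/∂x = −n_x/n_z = 0.493531 and ∂z/∂y = −n_y/n_z = −0.639843.
Intercept c from Hole 11: 105 − 114.01 + 679.51 = 670.51.
At (851, 1810): z_contact = 419.99 − 1158.12 + 670.51 = -67.61 m.
Depth below ground = 351.9 − (-67.61) = 419.5 m.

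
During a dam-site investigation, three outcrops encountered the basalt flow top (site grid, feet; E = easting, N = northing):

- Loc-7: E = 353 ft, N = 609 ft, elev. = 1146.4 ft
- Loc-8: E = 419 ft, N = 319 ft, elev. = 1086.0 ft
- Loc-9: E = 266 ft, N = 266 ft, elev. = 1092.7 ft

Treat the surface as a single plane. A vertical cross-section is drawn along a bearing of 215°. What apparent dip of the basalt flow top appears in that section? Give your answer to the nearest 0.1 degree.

Two edge vectors: Loc-7→Loc-8 = (66, -290, -60.4), Loc-7→Loc-9 = (-87, -343, -53.7).
Normal n = (Loc-7→Loc-8) × (Loc-7→Loc-9) = (-5144.2, 8799, -47868).
So ∂z/∂E = −n_x/n_z = −0.10747 and ∂z/∂N = −n_y/n_z = 0.18382.
Unit vector along 215° is (sin 215°, cos 215°) = (-0.5736, -0.8192).
Slope in that direction = a·(-0.5736) + b·(-0.8192) = −0.08893.
Apparent dip = arctan|0.08893| = 5.1° (true dip is 12.0°, so apparent ≤ true as expected).

5.1°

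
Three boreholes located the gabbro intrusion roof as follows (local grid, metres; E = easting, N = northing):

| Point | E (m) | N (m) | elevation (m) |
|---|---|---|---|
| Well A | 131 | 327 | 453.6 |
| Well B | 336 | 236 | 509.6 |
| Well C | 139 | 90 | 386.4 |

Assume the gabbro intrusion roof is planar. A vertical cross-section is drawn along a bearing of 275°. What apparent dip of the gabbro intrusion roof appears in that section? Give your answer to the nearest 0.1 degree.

Let the plane be z = a·E + b·N + c.
Well B−Well A: 205a − 91b = 56;  Well C−Well A: 8a − 237b = −67.2.
Solving gives a = 0.40511, b = 0.29722.
Unit vector along 275° is (sin 275°, cos 275°) = (-0.9962, 0.0872).
Slope in that direction = a·(-0.9962) + b·(0.0872) = −0.37766.
Apparent dip = arctan|0.37766| = 20.7° (true dip is 26.7°, so apparent ≤ true as expected).

20.7°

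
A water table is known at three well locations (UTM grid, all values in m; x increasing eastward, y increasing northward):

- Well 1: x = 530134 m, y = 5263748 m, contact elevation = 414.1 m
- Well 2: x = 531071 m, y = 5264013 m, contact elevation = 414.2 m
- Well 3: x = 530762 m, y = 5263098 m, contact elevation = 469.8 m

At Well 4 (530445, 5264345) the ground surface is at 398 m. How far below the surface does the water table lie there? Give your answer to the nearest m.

Two edge vectors: Well 1→Well 2 = (937, 265, 0.1), Well 1→Well 3 = (628, -650, 55.7).
Normal n = (Well 1→Well 2) × (Well 1→Well 3) = (14825.5, -52128.1, -775470).
So ∂z/∂x = −n_x/n_z = 0.01911808 and ∂z/∂y = −n_y/n_z = −0.06722130.
Intercept c from Well 1: 414.1 − 10135.15 + 353835.97 = 344114.93.
At (530445, 5264345): z_contact = 10141.1 − 353876.1 + 344114.93 = 379.9 m.
Depth below ground = 398 − 379.9 = 18 m.

18 m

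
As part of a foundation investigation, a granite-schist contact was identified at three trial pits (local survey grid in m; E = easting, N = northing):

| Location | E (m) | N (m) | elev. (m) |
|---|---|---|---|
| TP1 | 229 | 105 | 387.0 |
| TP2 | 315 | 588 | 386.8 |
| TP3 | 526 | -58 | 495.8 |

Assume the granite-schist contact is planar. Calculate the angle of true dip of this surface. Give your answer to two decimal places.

Let the plane be z = a·E + b·N + c.
TP2−TP1: 86a + 483b = −0.2;  TP3−TP1: 297a − 163b = 108.8.
Solving gives a = 0.33351, b = −0.05980.
Gradient magnitude |∇z| = √(a² + b²) = √(0.11123 + 0.00358) = 0.33883.
True dip = arctan(0.33883) = 18.72°, dipping toward W (azimuth ≈ 280°).

18.72°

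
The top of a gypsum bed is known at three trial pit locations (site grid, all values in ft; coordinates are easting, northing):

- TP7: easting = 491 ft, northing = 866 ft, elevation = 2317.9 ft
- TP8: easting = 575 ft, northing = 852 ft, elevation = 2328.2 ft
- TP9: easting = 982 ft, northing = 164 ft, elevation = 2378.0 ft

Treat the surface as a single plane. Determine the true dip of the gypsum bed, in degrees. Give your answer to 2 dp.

Let the plane be z = a·easting + b·northing + c.
TP8−TP7: 84a − 14b = 10.3;  TP9−TP7: 491a − 702b = 60.1.
Solving gives a = 0.12265, b = 0.00017.
Gradient magnitude |∇z| = √(a² + b²) = √(0.01504 + 0.00000) = 0.12265.
True dip = arctan(0.12265) = 6.99°, dipping toward W (azimuth ≈ 270°).

6.99°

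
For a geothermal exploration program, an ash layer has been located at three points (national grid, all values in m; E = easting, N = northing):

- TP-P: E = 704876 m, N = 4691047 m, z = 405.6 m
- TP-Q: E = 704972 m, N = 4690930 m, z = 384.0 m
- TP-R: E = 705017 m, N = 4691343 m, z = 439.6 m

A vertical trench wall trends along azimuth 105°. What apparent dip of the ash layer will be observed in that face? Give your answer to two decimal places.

Two edge vectors: TP-P→TP-Q = (96, -117, -21.6), TP-P→TP-R = (141, 296, 34).
Normal n = (TP-P→TP-Q) × (TP-P→TP-R) = (2415.6, -6309.6, 44913).
So ∂z/∂E = −n_x/n_z = −0.05378 and ∂z/∂N = −n_y/n_z = 0.14048.
Unit vector along 105° is (sin 105°, cos 105°) = (0.9659, -0.2588).
Slope in that direction = a·(0.9659) + b·(-0.2588) = −0.08831.
Apparent dip = arctan|0.08831| = 5.05° (true dip is 8.6°, so apparent ≤ true as expected).

5.05°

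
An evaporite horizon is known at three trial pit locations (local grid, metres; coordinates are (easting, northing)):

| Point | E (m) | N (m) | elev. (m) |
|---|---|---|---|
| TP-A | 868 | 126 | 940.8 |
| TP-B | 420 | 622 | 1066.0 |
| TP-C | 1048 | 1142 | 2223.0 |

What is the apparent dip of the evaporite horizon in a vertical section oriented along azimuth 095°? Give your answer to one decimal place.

39.9°

Let the plane be z = a·E + b·N + c.
TP-B−TP-A: −448a + 496b = 125.2;  TP-C−TP-A: 180a + 1016b = 1282.2.
Solving gives a = 0.93447, b = 1.09645.
Unit vector along 095° is (sin 95°, cos 95°) = (0.9962, -0.0872).
Slope in that direction = a·(0.9962) + b·(-0.0872) = 0.83535.
Apparent dip = arctan|0.83535| = 39.9° (true dip is 55.2°, so apparent ≤ true as expected).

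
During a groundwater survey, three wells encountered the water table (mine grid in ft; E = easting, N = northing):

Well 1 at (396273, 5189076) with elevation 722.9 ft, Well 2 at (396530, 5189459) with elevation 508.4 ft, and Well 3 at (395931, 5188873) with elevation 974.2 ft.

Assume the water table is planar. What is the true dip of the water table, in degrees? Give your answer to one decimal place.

Let the plane be z = a·E + b·N + c.
Well 2−Well 1: 257a + 383b = −214.5;  Well 3−Well 1: −342a − 203b = 251.3.
Solving gives a = −0.66871, b = −0.11134.
Gradient magnitude |∇z| = √(a² + b²) = √(0.44717 + 0.01240) = 0.67792.
True dip = arctan(0.67792) = 34.1°, dipping toward E (azimuth ≈ 081°).

34.1°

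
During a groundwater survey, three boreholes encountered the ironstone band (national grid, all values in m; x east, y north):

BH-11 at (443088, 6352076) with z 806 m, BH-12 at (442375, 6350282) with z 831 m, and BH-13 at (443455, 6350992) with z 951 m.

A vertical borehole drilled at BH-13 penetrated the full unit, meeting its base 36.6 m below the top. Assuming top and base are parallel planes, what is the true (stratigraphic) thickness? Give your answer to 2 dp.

36.02 m

Two edge vectors: BH-11→BH-12 = (-713, -1794, 25), BH-11→BH-13 = (367, -1084, 145).
Normal n = (BH-11→BH-12) × (BH-11→BH-13) = (-233030, 112560, 1431290).
So ∂z/∂x = −n_x/n_z = 0.16281 and ∂z/∂y = −n_y/n_z = −0.07864.
|∇z| = √(a²+b²) = 0.18081, so dip δ = arctan(0.18081) = 10.25°.
True thickness = vertical thickness × cos δ = 36.6 × cos 10.25° = 36.02 m.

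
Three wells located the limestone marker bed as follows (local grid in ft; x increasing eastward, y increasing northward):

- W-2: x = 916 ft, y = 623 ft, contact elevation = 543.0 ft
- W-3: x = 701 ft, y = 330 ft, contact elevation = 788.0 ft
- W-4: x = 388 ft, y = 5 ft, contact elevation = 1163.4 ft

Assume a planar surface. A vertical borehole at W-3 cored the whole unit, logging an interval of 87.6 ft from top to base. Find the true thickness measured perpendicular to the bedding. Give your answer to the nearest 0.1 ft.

50.8 ft

Two edge vectors: W-2→W-3 = (-215, -293, 245), W-2→W-4 = (-528, -618, 620.4).
Normal n = (W-2→W-3) × (W-2→W-4) = (-30367.2, 4026, -21834).
So ∂z/∂x = −n_x/n_z = −1.39082 and ∂z/∂y = −n_y/n_z = 0.18439.
|∇z| = √(a²+b²) = 1.40299, so dip δ = arctan(1.40299) = 54.52°.
True thickness = vertical thickness × cos δ = 87.6 × cos 54.52° = 50.8 ft.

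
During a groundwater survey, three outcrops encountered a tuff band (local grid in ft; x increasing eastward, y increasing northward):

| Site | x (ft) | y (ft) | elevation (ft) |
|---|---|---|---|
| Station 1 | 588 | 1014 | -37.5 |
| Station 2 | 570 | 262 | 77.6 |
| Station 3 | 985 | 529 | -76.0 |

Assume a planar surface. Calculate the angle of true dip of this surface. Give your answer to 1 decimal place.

17.3°

Two edge vectors: Station 1→Station 2 = (-18, -752, 115.1), Station 1→Station 3 = (397, -485, -38.5).
Normal n = (Station 1→Station 2) × (Station 1→Station 3) = (84775.5, 45001.7, 307274).
So ∂z/∂x = −n_x/n_z = −0.27590 and ∂z/∂y = −n_y/n_z = −0.14645.
Gradient magnitude |∇z| = √(a² + b²) = √(0.07612 + 0.02145) = 0.31236.
True dip = arctan(0.31236) = 17.3°, dipping toward ENE (azimuth ≈ 062°).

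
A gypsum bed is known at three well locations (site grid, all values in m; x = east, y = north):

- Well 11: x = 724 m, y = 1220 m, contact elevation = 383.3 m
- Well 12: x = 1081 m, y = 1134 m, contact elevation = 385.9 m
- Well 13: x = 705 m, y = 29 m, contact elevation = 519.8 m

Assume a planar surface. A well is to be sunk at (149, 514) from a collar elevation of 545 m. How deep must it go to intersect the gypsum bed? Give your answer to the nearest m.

Two edge vectors: Well 11→Well 12 = (357, -86, 2.6), Well 11→Well 13 = (-19, -1191, 136.5).
Normal n = (Well 11→Well 12) × (Well 11→Well 13) = (-8642.4, -48779.9, -426821).
So ∂z/∂x = −n_x/n_z = −0.02025 and ∂z/∂y = −n_y/n_z = −0.11429.
Intercept c from Well 11: 383.3 + 14.66 + 139.43 = 537.39.
At (149, 514): z_contact = −3.0 − 58.7 + 537.39 = 475.6 m.
Depth below ground = 545 − 475.6 = 69 m.

69 m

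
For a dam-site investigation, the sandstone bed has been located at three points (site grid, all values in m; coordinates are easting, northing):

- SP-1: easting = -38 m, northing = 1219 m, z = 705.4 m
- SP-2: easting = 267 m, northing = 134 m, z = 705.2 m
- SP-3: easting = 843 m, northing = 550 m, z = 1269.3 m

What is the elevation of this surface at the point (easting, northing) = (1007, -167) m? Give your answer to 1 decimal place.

Let the plane be z = a·easting + b·northing + c.
SP-2−SP-1: 305a − 1085b = −0.2;  SP-3−SP-1: 881a − 669b = 563.9.
Solving gives a = 0.813957, b = 0.228992.
Then c = 705.4 − a·-38 − b·1219 = 457.19.
At (1007, -167): z = 819.7 − 38.2 + 457.19 = 1238.6 m.

1238.6 m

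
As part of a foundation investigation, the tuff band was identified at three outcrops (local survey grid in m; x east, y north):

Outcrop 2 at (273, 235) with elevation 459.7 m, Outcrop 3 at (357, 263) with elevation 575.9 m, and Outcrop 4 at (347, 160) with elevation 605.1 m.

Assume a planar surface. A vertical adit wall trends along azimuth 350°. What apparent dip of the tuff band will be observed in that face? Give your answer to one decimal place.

Two edge vectors: Outcrop 2→Outcrop 3 = (84, 28, 116.2), Outcrop 2→Outcrop 4 = (74, -75, 145.4).
Normal n = (Outcrop 2→Outcrop 3) × (Outcrop 2→Outcrop 4) = (12786.2, -3614.8, -8372).
So ∂z/∂x = −n_x/n_z = 1.52726 and ∂z/∂y = −n_y/n_z = −0.43177.
Unit vector along 350° is (sin 350°, cos 350°) = (-0.1736, 0.9848).
Slope in that direction = a·(-0.1736) + b·(0.9848) = −0.69042.
Apparent dip = arctan|0.69042| = 34.6° (true dip is 57.8°, so apparent ≤ true as expected).

34.6°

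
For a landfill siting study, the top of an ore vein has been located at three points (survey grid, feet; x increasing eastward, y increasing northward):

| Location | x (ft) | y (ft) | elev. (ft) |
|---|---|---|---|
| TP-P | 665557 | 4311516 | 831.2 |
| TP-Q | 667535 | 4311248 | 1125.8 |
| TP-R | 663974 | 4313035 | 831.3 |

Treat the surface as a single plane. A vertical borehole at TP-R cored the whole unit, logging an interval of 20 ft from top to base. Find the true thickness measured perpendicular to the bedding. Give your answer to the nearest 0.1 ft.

Two edge vectors: TP-P→TP-Q = (1978, -268, 294.6), TP-P→TP-R = (-1583, 1519, 0.1).
Normal n = (TP-P→TP-Q) × (TP-P→TP-R) = (-447524.2, -466549.6, 2580338).
So ∂z/∂x = −n_x/n_z = 0.17344 and ∂z/∂y = −n_y/n_z = 0.18081.
|∇z| = √(a²+b²) = 0.25054, so dip δ = arctan(0.25054) = 14.07°.
True thickness = vertical thickness × cos δ = 20 × cos 14.07° = 19.4 ft.

19.4 ft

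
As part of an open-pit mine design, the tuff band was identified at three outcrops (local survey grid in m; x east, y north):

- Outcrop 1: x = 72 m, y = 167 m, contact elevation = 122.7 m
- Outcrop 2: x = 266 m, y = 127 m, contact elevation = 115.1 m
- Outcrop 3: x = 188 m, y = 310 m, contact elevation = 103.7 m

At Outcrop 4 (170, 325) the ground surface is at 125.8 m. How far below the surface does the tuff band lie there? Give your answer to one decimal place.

Two edge vectors: Outcrop 1→Outcrop 2 = (194, -40, -7.6), Outcrop 1→Outcrop 3 = (116, 143, -19).
Normal n = (Outcrop 1→Outcrop 2) × (Outcrop 1→Outcrop 3) = (1846.8, 2804.4, 32382).
So ∂z/∂x = −n_x/n_z = −0.05703 and ∂z/∂y = −n_y/n_z = −0.08660.
Intercept c from Outcrop 1: 122.7 + 4.11 + 14.46 = 141.27.
At (170, 325): z_contact = −9.70 − 28.15 + 141.27 = 103.43 m.
Depth below ground = 125.8 − 103.43 = 22.4 m.

22.4 m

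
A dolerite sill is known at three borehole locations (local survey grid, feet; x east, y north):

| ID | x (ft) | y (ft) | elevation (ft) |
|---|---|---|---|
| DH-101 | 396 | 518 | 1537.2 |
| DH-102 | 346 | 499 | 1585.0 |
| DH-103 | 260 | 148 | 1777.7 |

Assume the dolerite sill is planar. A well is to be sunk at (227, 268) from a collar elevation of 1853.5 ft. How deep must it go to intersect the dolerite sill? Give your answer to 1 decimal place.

Let the plane be z = a·x + b·y + c.
DH-102−DH-101: −50a − 19b = 47.8;  DH-103−DH-101: −136a − 370b = 240.5.
Solving gives a = −0.82411, b = −0.34708.
Then c = 1537.2 − a·396 − b·518 = 2043.34.
At (227, 268): z_contact = −187.07 − 93.02 + 2043.34 = 1763.25 ft.
Depth below ground = 1853.5 − 1763.25 = 90.3 ft.

90.3 ft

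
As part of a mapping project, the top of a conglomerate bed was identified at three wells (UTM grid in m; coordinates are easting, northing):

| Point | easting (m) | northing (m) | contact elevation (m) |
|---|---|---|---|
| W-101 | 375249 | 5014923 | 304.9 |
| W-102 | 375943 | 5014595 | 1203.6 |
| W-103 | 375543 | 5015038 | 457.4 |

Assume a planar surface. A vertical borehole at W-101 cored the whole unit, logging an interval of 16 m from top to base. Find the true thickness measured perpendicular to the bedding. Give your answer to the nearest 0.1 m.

Let the plane be z = a·easting + b·northing + c.
W-102−W-101: 694a − 328b = 898.7;  W-103−W-101: 294a + 115b = 152.5.
Solving gives a = 0.87023, b = −0.89867.
|∇z| = √(a²+b²) = 1.25096, so dip δ = arctan(1.25096) = 51.36°.
True thickness = vertical thickness × cos δ = 16 × cos 51.36° = 10.0 m.

10.0 m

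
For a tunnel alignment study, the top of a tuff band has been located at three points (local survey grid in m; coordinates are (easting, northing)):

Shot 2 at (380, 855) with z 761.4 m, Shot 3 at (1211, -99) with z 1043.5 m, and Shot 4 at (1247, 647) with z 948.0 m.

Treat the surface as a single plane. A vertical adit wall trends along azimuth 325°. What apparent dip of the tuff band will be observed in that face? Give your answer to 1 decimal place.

Let the plane be z = a·E + b·N + c.
Shot 3−Shot 2: 831a − 954b = 282.1;  Shot 4−Shot 2: 867a − 208b = 186.6.
Solving gives a = 0.18240, b = −0.13682.
Unit vector along 325° is (sin 325°, cos 325°) = (-0.5736, 0.8192).
Slope in that direction = a·(-0.5736) + b·(0.8192) = −0.21670.
Apparent dip = arctan|0.21670| = 12.2° (true dip is 12.8°, so apparent ≤ true as expected).

12.2°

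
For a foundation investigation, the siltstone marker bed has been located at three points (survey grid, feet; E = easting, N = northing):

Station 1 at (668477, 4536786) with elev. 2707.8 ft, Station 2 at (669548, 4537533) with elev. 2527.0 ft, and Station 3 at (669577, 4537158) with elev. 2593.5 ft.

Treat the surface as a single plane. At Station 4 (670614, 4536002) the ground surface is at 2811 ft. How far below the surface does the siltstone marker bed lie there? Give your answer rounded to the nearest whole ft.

Let the plane be z = a·E + b·N + c.
Station 2−Station 1: 1071a + 747b = −180.8;  Station 3−Station 1: 1100a + 372b = −114.3.
Solving gives a = −0.04281836, b = −0.18064462.
Then c = 2707.8 − a·668477 − b·4536786 = 850876.88.
At (670614, 4536002): z_contact = −28714.6 − 819404.4 + 850876.88 = 2757.9 ft.
Depth below ground = 2811 − 2757.9 = 53 ft.

53 ft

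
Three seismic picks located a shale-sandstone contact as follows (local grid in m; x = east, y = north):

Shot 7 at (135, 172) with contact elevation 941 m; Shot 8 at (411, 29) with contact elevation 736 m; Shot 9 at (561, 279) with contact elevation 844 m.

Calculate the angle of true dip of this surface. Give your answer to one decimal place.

37.9°

Let the plane be z = a·x + b·y + c.
Shot 8−Shot 7: 276a − 143b = −205;  Shot 9−Shot 7: 426a + 107b = −97.
Solving gives a = −0.39587, b = 0.66952.
Gradient magnitude |∇z| = √(a² + b²) = √(0.15671 + 0.44826) = 0.77779.
True dip = arctan(0.77779) = 37.9°, dipping toward SSE (azimuth ≈ 149°).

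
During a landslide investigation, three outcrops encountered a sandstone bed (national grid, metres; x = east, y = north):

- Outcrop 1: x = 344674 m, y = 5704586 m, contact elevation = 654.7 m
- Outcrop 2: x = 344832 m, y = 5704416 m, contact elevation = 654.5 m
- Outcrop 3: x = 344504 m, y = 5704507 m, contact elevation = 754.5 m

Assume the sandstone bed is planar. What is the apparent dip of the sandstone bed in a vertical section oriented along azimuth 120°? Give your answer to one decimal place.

9.4°

Let the plane be z = a·x + b·y + c.
Outcrop 2−Outcrop 1: 158a − 170b = −0.2;  Outcrop 3−Outcrop 1: −170a − 79b = 99.8.
Solving gives a = −0.41037, b = −0.38022.
Unit vector along 120° is (sin 120°, cos 120°) = (0.8660, -0.5000).
Slope in that direction = a·(0.8660) + b·(-0.5000) = −0.16528.
Apparent dip = arctan|0.16528| = 9.4° (true dip is 29.2°, so apparent ≤ true as expected).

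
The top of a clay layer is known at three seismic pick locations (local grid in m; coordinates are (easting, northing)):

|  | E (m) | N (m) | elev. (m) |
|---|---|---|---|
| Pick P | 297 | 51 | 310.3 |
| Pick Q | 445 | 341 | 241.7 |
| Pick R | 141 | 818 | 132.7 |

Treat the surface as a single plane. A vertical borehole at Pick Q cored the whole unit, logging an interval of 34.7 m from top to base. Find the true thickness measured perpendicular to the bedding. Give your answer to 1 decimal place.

Let the plane be z = a·E + b·N + c.
Pick Q−Pick P: 148a + 290b = −68.6;  Pick R−Pick P: −156a + 767b = −177.6.
Solving gives a = −0.00701, b = −0.23298.
|∇z| = √(a²+b²) = 0.23308, so dip δ = arctan(0.23308) = 13.12°.
True thickness = vertical thickness × cos δ = 34.7 × cos 13.12° = 33.8 m.

33.8 m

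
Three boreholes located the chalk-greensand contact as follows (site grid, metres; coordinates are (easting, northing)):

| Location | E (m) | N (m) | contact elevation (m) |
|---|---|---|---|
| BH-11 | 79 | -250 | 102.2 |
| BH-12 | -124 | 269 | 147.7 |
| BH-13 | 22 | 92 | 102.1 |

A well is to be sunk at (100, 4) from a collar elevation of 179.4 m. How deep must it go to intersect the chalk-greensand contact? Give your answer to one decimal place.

Two edge vectors: BH-11→BH-12 = (-203, 519, 45.5), BH-11→BH-13 = (-57, 342, -0.1).
Normal n = (BH-11→BH-12) × (BH-11→BH-13) = (-15612.9, -2613.8, -39843).
So ∂z/∂E = −n_x/n_z = −0.39186 and ∂z/∂N = −n_y/n_z = −0.06560.
Intercept c from BH-11: 102.2 + 30.96 − 16.40 = 116.76.
At (100, 4): z_contact = −39.19 − 0.26 + 116.76 = 77.31 m.
Depth below ground = 179.4 − 77.31 = 102.1 m.

102.1 m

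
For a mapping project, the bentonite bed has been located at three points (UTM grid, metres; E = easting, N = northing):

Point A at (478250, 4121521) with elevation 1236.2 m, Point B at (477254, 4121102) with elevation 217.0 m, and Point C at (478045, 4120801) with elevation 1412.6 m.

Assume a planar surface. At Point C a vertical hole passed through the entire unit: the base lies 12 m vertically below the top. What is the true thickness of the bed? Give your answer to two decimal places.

Two edge vectors: Point A→Point B = (-996, -419, -1019.2), Point A→Point C = (-205, -720, 176.4).
Normal n = (Point A→Point B) × (Point A→Point C) = (-807735.6, 384630.4, 631225).
So ∂z/∂E = −n_x/n_z = 1.27963 and ∂z/∂N = −n_y/n_z = −0.60934.
|∇z| = √(a²+b²) = 1.41730, so dip δ = arctan(1.41730) = 54.79°.
True thickness = vertical thickness × cos δ = 12 × cos 54.79° = 6.92 m.

6.92 m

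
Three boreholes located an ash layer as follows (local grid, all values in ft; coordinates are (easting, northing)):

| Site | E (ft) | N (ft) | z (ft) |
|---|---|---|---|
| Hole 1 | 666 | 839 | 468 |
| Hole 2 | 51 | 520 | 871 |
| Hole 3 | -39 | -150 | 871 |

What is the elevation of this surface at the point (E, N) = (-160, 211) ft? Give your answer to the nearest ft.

990 ft

Two edge vectors: Hole 1→Hole 2 = (-615, -319, 403), Hole 1→Hole 3 = (-705, -989, 403).
Normal n = (Hole 1→Hole 2) × (Hole 1→Hole 3) = (270010, -36270, 383340).
So ∂z/∂E = −n_x/n_z = −0.70436 and ∂z/∂N = −n_y/n_z = 0.09462.
Intercept c from Hole 1: 468 + 469.10 − 79.38 = 857.72.
At (-160, 211): z = 112.7 + 20.0 + 857.72 = 990.4 ft.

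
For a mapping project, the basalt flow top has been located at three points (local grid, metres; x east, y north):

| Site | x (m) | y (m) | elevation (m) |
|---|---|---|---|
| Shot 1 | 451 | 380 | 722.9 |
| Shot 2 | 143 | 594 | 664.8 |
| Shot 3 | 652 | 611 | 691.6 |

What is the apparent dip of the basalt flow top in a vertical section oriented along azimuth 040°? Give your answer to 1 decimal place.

6.0°

Let the plane be z = a·x + b·y + c.
Shot 2−Shot 1: −308a + 214b = −58.1;  Shot 3−Shot 1: 201a + 231b = −31.3.
Solving gives a = 0.05889, b = −0.18674.
Unit vector along 040° is (sin 40°, cos 40°) = (0.6428, 0.7660).
Slope in that direction = a·(0.6428) + b·(0.7660) = −0.10520.
Apparent dip = arctan|0.10520| = 6.0° (true dip is 11.1°, so apparent ≤ true as expected).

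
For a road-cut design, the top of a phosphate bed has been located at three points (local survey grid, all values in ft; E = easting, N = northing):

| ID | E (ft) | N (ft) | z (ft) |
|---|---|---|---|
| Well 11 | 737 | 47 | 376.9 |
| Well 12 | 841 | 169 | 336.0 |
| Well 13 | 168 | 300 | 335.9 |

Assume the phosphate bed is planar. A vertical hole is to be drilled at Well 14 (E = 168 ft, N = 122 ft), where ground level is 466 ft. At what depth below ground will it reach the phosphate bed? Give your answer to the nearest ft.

79 ft

Let the plane be z = a·E + b·N + c.
Well 12−Well 11: 104a + 122b = −40.9;  Well 13−Well 11: −569a + 253b = −41.
Solving gives a = −0.05584, b = −0.28764.
Then c = 376.9 − a·737 − b·47 = 431.57.
At (168, 122): z_contact = −9.4 − 35.1 + 431.57 = 387.1 ft.
Depth below ground = 466 − 387.1 = 79 ft.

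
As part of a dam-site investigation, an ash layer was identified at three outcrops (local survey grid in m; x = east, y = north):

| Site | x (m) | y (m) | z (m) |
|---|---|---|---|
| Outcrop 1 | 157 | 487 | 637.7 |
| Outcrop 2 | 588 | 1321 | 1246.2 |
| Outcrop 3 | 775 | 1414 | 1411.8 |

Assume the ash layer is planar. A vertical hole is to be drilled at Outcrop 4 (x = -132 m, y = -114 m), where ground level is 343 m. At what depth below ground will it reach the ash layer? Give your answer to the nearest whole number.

Let the plane be z = a·x + b·y + c.
Outcrop 2−Outcrop 1: 431a + 834b = 608.5;  Outcrop 3−Outcrop 1: 618a + 927b = 774.1.
Solving gives a = 0.70352, b = 0.36605.
Then c = 637.7 − a·157 − b·487 = 348.98.
At (-132, -114): z_contact = −92.9 − 41.7 + 348.98 = 214.4 m.
Depth below ground = 343 − 214.4 = 129 m.

129 m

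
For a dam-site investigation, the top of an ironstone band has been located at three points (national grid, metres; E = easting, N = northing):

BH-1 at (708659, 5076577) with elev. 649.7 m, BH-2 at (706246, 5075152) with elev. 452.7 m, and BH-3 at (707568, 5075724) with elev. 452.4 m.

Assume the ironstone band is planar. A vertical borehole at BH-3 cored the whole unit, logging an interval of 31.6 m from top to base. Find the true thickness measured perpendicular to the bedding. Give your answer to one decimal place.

27.5 m

Two edge vectors: BH-1→BH-2 = (-2413, -1425, -197), BH-1→BH-3 = (-1091, -853, -197.3).
Normal n = (BH-1→BH-2) × (BH-1→BH-3) = (113111.5, -261157.9, 503614).
So ∂z/∂E = −n_x/n_z = −0.22460 and ∂z/∂N = −n_y/n_z = 0.51857.
|∇z| = √(a²+b²) = 0.56512, so dip δ = arctan(0.56512) = 29.47°.
True thickness = vertical thickness × cos δ = 31.6 × cos 29.47° = 27.5 m.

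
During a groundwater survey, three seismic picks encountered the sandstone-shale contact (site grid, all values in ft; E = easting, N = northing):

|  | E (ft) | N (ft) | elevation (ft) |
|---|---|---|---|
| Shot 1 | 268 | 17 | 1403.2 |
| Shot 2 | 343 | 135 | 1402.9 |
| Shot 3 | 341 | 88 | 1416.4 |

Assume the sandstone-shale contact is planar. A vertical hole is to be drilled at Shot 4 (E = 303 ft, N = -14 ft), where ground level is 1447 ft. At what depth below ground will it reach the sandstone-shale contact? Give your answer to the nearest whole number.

Let the plane be z = a·E + b·N + c.
Shot 2−Shot 1: 75a + 118b = −0.3;  Shot 3−Shot 1: 73a + 71b = 13.2.
Solving gives a = 0.48005, b = −0.30766.
Then c = 1403.2 − a·268 − b·17 = 1279.78.
At (303, -14): z_contact = 145.5 + 4.3 + 1279.78 = 1429.5 ft.
Depth below ground = 1447 − 1429.5 = 17 ft.

17 ft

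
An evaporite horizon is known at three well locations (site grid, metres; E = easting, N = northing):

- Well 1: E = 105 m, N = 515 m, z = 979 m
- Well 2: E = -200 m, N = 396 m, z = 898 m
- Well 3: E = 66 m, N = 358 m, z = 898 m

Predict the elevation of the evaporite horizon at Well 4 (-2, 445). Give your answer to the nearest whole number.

937 m

Let the plane be z = a·E + b·N + c.
Well 2−Well 1: −305a − 119b = −81;  Well 3−Well 1: −39a − 157b = −81.
Solving gives a = 0.07118, b = 0.49824.
Then c = 979 − a·105 − b·515 = 714.93.
At (-2, 445): z = −0.1 + 221.7 + 714.93 = 936.5 m.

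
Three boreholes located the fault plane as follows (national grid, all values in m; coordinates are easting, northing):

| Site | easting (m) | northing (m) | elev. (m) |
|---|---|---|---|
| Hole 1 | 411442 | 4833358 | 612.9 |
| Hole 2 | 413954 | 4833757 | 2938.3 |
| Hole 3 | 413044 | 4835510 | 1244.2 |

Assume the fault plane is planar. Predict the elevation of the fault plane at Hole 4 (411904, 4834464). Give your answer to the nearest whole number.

Let the plane be z = a·easting + b·northing + c.
Hole 2−Hole 1: 2512a + 399b = 2325.4;  Hole 3−Hole 1: 1602a + 2152b = 631.3.
Solving gives a = 0.99700965, b = −0.44884268.
Then c = 612.9 − a·411442 − b·4833358 = 1759818.63.
At (411904, 4834464): z = 410672.3 − 2169913.8 + 1759818.63 = 577.1 m.

577 m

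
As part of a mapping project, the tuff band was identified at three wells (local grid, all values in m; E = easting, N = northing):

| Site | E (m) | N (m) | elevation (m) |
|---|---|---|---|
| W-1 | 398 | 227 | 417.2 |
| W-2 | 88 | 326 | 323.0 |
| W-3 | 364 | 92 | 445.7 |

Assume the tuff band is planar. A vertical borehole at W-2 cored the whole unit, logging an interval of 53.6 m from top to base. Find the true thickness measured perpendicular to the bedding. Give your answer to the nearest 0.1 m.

Two edge vectors: W-1→W-2 = (-310, 99, -94.2), W-1→W-3 = (-34, -135, 28.5).
Normal n = (W-1→W-2) × (W-1→W-3) = (-9895.5, 12037.8, 45216).
So ∂z/∂E = −n_x/n_z = 0.21885 and ∂z/∂N = −n_y/n_z = −0.26623.
|∇z| = √(a²+b²) = 0.34463, so dip δ = arctan(0.34463) = 19.02°.
True thickness = vertical thickness × cos δ = 53.6 × cos 19.02° = 50.7 m.

50.7 m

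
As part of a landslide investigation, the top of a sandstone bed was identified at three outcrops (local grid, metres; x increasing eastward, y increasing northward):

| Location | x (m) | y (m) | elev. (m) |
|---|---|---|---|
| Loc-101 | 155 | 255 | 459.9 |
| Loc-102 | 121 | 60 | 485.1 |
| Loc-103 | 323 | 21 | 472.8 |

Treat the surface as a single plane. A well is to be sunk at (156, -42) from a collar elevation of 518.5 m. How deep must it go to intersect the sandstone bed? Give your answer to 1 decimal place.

24.6 m

Two edge vectors: Loc-101→Loc-102 = (-34, -195, 25.2), Loc-101→Loc-103 = (168, -234, 12.9).
Normal n = (Loc-101→Loc-102) × (Loc-101→Loc-103) = (3381.3, 4672.2, 40716).
So ∂z/∂x = −n_x/n_z = −0.08305 and ∂z/∂y = −n_y/n_z = −0.11475.
Intercept c from Loc-101: 459.9 + 12.87 + 29.26 = 502.03.
At (156, -42): z_contact = −12.96 + 4.82 + 502.03 = 493.90 m.
Depth below ground = 518.5 − 493.90 = 24.6 m.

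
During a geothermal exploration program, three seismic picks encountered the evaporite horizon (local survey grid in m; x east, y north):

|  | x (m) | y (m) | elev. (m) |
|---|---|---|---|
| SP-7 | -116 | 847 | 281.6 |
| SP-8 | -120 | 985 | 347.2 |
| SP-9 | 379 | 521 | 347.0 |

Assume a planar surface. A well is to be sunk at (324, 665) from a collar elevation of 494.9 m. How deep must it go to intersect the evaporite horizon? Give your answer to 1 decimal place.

Two edge vectors: SP-7→SP-8 = (-4, 138, 65.6), SP-7→SP-9 = (495, -326, 65.4).
Normal n = (SP-7→SP-8) × (SP-7→SP-9) = (30410.8, 32733.6, -67006).
So ∂z/∂x = −n_x/n_z = 0.45385 and ∂z/∂y = −n_y/n_z = 0.48852.
Intercept c from SP-7: 281.6 + 52.65 − 413.77 = −79.53.
At (324, 665): z_contact = 147.05 + 324.86 − 79.53 = 392.38 m.
Depth below ground = 494.9 − 392.38 = 102.5 m.

102.5 m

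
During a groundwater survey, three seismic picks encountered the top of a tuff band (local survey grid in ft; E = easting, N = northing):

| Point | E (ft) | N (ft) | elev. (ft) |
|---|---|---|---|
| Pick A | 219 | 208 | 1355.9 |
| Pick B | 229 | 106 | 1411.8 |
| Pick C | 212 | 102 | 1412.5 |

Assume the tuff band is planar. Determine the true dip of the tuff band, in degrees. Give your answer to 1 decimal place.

Two edge vectors: Pick A→Pick B = (10, -102, 55.9), Pick A→Pick C = (-7, -106, 56.6).
Normal n = (Pick A→Pick B) × (Pick A→Pick C) = (152.2, -957.3, -1774).
So ∂z/∂E = −n_x/n_z = 0.08579 and ∂z/∂N = −n_y/n_z = −0.53963.
Gradient magnitude |∇z| = √(a² + b²) = √(0.00736 + 0.29120) = 0.54641.
True dip = arctan(0.54641) = 28.7°, dipping toward N (azimuth ≈ 351°).

28.7°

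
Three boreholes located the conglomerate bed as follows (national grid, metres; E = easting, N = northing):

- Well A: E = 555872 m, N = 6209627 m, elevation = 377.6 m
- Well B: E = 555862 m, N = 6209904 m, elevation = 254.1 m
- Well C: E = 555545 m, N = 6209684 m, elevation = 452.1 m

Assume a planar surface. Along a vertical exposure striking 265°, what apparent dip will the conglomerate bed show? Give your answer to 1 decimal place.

19.1°

Two edge vectors: Well A→Well B = (-10, 277, -123.5), Well A→Well C = (-327, 57, 74.5).
Normal n = (Well A→Well B) × (Well A→Well C) = (27676, 41129.5, 90009).
So ∂z/∂E = −n_x/n_z = −0.30748 and ∂z/∂N = −n_y/n_z = −0.45695.
Unit vector along 265° is (sin 265°, cos 265°) = (-0.9962, -0.0872).
Slope in that direction = a·(-0.9962) + b·(-0.0872) = 0.34614.
Apparent dip = arctan|0.34614| = 19.1° (true dip is 28.8°, so apparent ≤ true as expected).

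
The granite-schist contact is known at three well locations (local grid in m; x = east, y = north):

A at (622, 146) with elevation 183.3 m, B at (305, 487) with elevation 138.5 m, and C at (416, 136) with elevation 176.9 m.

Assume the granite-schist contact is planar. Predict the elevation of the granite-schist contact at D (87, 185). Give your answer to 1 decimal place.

Let the plane be z = a·x + b·y + c.
B−A: −317a + 341b = −44.8;  C−A: −206a − 10b = −6.4.
Solving gives a = 0.03583, b = −0.09807.
Then c = 183.3 − a·622 − b·146 = 175.33.
At (87, 185): z = 3.1 − 18.1 + 175.33 = 160.3 m.

160.3 m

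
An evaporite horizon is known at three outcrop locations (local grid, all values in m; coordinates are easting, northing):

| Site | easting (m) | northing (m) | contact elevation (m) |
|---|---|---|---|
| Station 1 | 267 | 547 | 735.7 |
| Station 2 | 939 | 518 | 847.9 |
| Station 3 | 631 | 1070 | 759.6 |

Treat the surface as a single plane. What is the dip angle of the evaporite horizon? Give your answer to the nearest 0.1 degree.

10.1°

Two edge vectors: Station 1→Station 2 = (672, -29, 112.2), Station 1→Station 3 = (364, 523, 23.9).
Normal n = (Station 1→Station 2) × (Station 1→Station 3) = (-59373.7, 24780, 362012).
So ∂z/∂easting = −n_x/n_z = 0.16401 and ∂z/∂northing = −n_y/n_z = −0.06845.
Gradient magnitude |∇z| = √(a² + b²) = √(0.02690 + 0.00469) = 0.17772.
True dip = arctan(0.17772) = 10.1°, dipping toward WNW (azimuth ≈ 293°).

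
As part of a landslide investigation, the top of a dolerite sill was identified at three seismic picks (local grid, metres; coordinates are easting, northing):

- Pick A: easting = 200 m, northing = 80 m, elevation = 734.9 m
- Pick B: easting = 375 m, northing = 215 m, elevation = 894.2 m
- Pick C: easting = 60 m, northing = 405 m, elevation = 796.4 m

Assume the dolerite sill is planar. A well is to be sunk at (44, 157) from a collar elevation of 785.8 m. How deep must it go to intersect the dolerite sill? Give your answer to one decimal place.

106.8 m

Let the plane be z = a·easting + b·northing + c.
Pick B−Pick A: 175a + 135b = 159.3;  Pick C−Pick A: −140a + 325b = 61.5.
Solving gives a = 0.57367, b = 0.43635.
Then c = 734.9 − a·200 − b·80 = 585.26.
At (44, 157): z_contact = 25.24 + 68.51 + 585.26 = 679.01 m.
Depth below ground = 785.8 − 679.01 = 106.8 m.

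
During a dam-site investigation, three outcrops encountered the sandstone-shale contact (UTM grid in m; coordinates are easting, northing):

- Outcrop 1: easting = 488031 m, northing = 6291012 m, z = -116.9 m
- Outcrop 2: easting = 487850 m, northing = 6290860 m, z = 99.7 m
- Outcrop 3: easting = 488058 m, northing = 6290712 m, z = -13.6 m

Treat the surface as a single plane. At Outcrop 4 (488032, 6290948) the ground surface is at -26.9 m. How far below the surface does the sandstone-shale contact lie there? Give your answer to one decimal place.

Two edge vectors: Outcrop 1→Outcrop 2 = (-181, -152, 216.6), Outcrop 1→Outcrop 3 = (27, -300, 103.3).
Normal n = (Outcrop 1→Outcrop 2) × (Outcrop 1→Outcrop 3) = (49278.4, 24545.5, 58404).
So ∂z/∂easting = −n_x/n_z = −0.843750428 and ∂z/∂northing = −n_y/n_z = −0.420270872.
Intercept c from Outcrop 1: -116.9 + 411776.37 + 2643929.10 = 3055588.56.
At (488032, 6290948): z_contact = −411777.21 − 2643902.20 + 3055588.56 = -90.85 m.
Depth below ground = -26.9 − (-90.85) = 63.9 m.

63.9 m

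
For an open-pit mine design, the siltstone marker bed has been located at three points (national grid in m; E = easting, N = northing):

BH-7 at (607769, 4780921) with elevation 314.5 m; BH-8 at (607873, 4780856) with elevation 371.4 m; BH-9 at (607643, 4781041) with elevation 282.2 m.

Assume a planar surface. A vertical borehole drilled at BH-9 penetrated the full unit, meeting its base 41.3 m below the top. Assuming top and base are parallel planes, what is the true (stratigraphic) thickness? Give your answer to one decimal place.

23.8 m

Two edge vectors: BH-7→BH-8 = (104, -65, 56.9), BH-7→BH-9 = (-126, 120, -32.3).
Normal n = (BH-7→BH-8) × (BH-7→BH-9) = (-4728.5, -3810.2, 4290).
So ∂z/∂E = −n_x/n_z = 1.10221 and ∂z/∂N = −n_y/n_z = 0.88816.
|∇z| = √(a²+b²) = 1.41552, so dip δ = arctan(1.41552) = 54.76°.
True thickness = vertical thickness × cos δ = 41.3 × cos 54.76° = 23.8 m.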